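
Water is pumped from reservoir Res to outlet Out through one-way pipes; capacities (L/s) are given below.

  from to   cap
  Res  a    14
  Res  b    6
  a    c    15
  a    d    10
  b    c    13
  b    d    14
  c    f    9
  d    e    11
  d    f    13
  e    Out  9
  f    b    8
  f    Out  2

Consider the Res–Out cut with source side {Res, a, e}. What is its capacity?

40

Edges leaving {Res, a, e}: Res→b (6), a→c (15), a→d (10), e→Out (9).
Cut capacity = 6 + 15 + 10 + 9 = 40.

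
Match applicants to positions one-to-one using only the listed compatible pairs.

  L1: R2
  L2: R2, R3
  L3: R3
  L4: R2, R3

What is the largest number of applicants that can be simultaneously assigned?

Unit-capacity flow: source→left, listed edges, right→sink; max matching = max flow.
Augmenting path L1→R2 (+1); matched 1.
Augmenting path L2→R3 (+1); matched 2.
No augmenting path remains; maximum matching = 2.
König certificate: {R2, R3} is a vertex cover of size 2 (every listed pair touches it), so no matching can be larger.

2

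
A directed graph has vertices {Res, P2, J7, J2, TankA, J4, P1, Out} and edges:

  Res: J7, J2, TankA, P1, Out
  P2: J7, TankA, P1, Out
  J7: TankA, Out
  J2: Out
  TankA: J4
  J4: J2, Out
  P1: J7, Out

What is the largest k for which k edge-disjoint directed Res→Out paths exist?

5

Assign every edge capacity 1; by Menger, the answer equals the max flow.
Path Res→Out (+1); total 1.
Path Res→J7→Out (+1); total 2.
Path Res→J2→Out (+1); total 3.
Path Res→P1→Out (+1); total 4.
Path Res→TankA→J4→Out (+1); total 5.
No residual Res→Out path; max flow = 5.
Certifying cut of size 5: {Res→J2, Res→J7, Res→Out, Res→P1, Res→TankA}.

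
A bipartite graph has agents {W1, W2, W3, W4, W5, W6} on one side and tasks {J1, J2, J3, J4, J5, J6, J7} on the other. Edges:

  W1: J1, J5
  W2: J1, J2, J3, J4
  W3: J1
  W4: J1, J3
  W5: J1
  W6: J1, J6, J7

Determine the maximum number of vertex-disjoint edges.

Unit-capacity flow: source→left, listed edges, right→sink; max matching = max flow.
Augmenting path W1→J1 (+1); matched 1.
Augmenting path W2→J2 (+1); matched 2.
Augmenting path W4→J3 (+1); matched 3.
Augmenting path W6→J6 (+1); matched 4.
Augmenting path W3→J1→W1→J5 (+1); matched 5.
No augmenting path remains; maximum matching = 5.
König certificate: {W1, W2, W4, W6, J1} is a vertex cover of size 5 (every listed pair touches it), so no matching can be larger.

5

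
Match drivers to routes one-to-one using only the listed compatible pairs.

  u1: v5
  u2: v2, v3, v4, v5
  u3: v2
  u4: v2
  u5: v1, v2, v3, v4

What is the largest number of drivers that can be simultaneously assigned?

4

Unit-capacity flow: source→left, listed edges, right→sink; max matching = max flow.
Augmenting path u1→v5 (+1); matched 1.
Augmenting path u2→v2 (+1); matched 2.
Augmenting path u5→v1 (+1); matched 3.
Augmenting path u3→v2→u2→v3 (+1); matched 4.
No augmenting path remains; maximum matching = 4.
König certificate: {u1, u2, u5, v2} is a vertex cover of size 4 (every listed pair touches it), so no matching can be larger.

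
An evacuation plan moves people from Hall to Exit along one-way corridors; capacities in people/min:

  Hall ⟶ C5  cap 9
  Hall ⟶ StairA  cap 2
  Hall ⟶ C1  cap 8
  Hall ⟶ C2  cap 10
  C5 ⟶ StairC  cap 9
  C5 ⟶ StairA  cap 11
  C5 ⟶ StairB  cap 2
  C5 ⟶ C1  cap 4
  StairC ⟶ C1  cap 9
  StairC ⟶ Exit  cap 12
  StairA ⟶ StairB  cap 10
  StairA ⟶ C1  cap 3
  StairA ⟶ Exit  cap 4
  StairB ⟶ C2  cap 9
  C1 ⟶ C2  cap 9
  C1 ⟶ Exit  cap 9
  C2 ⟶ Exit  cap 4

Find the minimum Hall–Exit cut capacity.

Augment Hall→StairA→Exit: bottleneck 2, flow now 2.
Augment Hall→C1→Exit: bottleneck 8, flow now 10.
Augment Hall→C2→Exit: bottleneck 4, flow now 14.
Augment Hall→C5→StairC→Exit: bottleneck 9, flow now 23.
No augmenting path remains; maximum flow = 23.
By max-flow min-cut, the minimum cut capacity equals the max flow.
In the residual graph, reachable from Hall: {Hall, C2}.
Min-cut edges: Hall→C5 (9), Hall→StairA (2), Hall→C1 (8), C2→Exit (4); capacity 9 + 2 + 8 + 4 = 23.

23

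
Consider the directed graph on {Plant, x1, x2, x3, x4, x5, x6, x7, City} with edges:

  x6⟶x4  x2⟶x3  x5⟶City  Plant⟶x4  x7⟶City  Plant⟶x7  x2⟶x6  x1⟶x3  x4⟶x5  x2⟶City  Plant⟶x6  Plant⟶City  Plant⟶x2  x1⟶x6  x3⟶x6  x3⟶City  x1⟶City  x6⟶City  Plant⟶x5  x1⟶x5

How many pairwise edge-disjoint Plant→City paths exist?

Assign every edge capacity 1; by Menger, the answer equals the max flow.
Path Plant→City (+1); total 1.
Path Plant→x2→City (+1); total 2.
Path Plant→x5→City (+1); total 3.
Path Plant→x6→City (+1); total 4.
Path Plant→x7→City (+1); total 5.
No residual Plant→City path; max flow = 5.
Certifying cut of size 5: {Plant→City, Plant→x2, Plant→x6, Plant→x7, x5→City}.

5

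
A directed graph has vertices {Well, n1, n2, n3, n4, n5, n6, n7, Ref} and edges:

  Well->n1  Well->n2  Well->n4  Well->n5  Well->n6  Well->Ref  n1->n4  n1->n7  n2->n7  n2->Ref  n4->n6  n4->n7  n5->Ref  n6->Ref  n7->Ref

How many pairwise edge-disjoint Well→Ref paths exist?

Assign every edge capacity 1; by Menger, the answer equals the max flow.
Path Well→Ref (+1); total 1.
Path Well→n2→Ref (+1); total 2.
Path Well→n5→Ref (+1); total 3.
Path Well→n6→Ref (+1); total 4.
Path Well→n1→n7→Ref (+1); total 5.
No residual Well→Ref path; max flow = 5.
Certifying cut of size 5: {Well→Ref, Well→n2, Well→n5, n6→Ref, n7→Ref}.

5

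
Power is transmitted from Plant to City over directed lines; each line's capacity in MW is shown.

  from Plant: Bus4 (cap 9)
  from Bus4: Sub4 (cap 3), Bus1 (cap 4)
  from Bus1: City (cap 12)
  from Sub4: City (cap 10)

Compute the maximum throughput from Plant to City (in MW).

Augment Plant→Bus4→Bus1→City: bottleneck 4, flow now 4.
Augment Plant→Bus4→Sub4→City: bottleneck 3, flow now 7.
No augmenting path remains; maximum flow = 7.
In the residual graph, reachable from Plant: {Plant, Bus4}.
Min-cut edges: Bus4→Bus1 (4), Bus4→Sub4 (3); capacity 4 + 3 = 7.
This cut is saturated, so no flow can exceed 7.

7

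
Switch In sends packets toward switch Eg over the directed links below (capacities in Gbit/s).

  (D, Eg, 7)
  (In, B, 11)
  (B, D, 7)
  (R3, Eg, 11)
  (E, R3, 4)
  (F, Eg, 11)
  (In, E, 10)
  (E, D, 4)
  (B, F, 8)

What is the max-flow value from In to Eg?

Augment In→E→R3→Eg: bottleneck 4, flow now 4.
Augment In→E→D→Eg: bottleneck 4, flow now 8.
Augment In→B→D→Eg: bottleneck 3, flow now 11.
Augment In→B→F→Eg: bottleneck 8, flow now 19.
No augmenting path remains; maximum flow = 19.
In the residual graph, reachable from In: {In, E}.
Min-cut edges: In→B (11), E→R3 (4), E→D (4); capacity 11 + 4 + 4 = 19.
This cut is saturated, so no flow can exceed 19.

19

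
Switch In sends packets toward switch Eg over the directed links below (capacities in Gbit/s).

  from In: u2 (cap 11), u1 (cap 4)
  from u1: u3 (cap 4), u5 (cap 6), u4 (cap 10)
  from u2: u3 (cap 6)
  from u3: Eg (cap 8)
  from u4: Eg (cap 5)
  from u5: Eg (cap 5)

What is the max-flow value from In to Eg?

Augment In→u1→u3→Eg: bottleneck 4, flow now 4.
Augment In→u2→u3→Eg: bottleneck 4, flow now 8.
Augment In→u2→u3→u1→u4→Eg: bottleneck 2, flow now 10. (uses reverse residual edge)
No augmenting path remains; maximum flow = 10.
In the residual graph, reachable from In: {In, u2}.
Min-cut edges: In→u1 (4), u2→u3 (6); capacity 4 + 6 = 10.
This cut is saturated, so no flow can exceed 10.

10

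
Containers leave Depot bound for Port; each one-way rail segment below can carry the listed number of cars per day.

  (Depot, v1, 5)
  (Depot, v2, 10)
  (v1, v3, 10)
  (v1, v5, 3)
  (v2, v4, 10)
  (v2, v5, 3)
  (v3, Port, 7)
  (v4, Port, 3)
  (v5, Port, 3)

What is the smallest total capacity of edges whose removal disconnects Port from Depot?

11

Augment Depot→v1→v3→Port: bottleneck 5, flow now 5.
Augment Depot→v2→v4→Port: bottleneck 3, flow now 8.
Augment Depot→v2→v5→Port: bottleneck 3, flow now 11.
No augmenting path remains; maximum flow = 11.
By max-flow min-cut, the minimum cut capacity equals the max flow.
In the residual graph, reachable from Depot: {Depot, v2, v4}.
Min-cut edges: Depot→v1 (5), v2→v5 (3), v4→Port (3); capacity 5 + 3 + 3 = 11.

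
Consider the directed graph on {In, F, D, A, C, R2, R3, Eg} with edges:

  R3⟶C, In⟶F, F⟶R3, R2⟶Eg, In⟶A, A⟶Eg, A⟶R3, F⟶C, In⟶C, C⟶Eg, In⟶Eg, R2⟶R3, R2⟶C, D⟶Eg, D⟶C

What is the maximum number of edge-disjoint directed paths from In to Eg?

3

Assign every edge capacity 1; by Menger, the answer equals the max flow.
Path In→Eg (+1); total 1.
Path In→A→Eg (+1); total 2.
Path In→C→Eg (+1); total 3.
No residual In→Eg path; max flow = 3.
Certifying cut of size 3: {C→Eg, In→A, In→Eg}.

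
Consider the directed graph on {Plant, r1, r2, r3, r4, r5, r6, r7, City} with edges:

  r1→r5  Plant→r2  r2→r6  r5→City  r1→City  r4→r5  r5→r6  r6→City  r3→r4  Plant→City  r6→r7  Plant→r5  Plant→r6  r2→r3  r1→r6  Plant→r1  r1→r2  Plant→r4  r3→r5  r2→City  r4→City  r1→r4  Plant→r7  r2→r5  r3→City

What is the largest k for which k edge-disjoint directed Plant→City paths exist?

Assign every edge capacity 1; by Menger, the answer equals the max flow.
Path Plant→City (+1); total 1.
Path Plant→r1→City (+1); total 2.
Path Plant→r2→City (+1); total 3.
Path Plant→r4→City (+1); total 4.
Path Plant→r5→City (+1); total 5.
Path Plant→r6→City (+1); total 6.
No residual Plant→City path; max flow = 6.
Certifying cut of size 6: {Plant→City, Plant→r1, Plant→r2, Plant→r4, Plant→r5, Plant→r6}.

6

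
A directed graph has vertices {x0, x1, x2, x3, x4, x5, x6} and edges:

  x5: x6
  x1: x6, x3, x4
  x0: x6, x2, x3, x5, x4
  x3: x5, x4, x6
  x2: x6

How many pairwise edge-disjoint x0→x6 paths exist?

4

Assign every edge capacity 1; by Menger, the answer equals the max flow.
Path x0→x6 (+1); total 1.
Path x0→x2→x6 (+1); total 2.
Path x0→x3→x6 (+1); total 3.
Path x0→x5→x6 (+1); total 4.
No residual x0→x6 path; max flow = 4.
Certifying cut of size 4: {x0→x2, x0→x3, x0→x5, x0→x6}.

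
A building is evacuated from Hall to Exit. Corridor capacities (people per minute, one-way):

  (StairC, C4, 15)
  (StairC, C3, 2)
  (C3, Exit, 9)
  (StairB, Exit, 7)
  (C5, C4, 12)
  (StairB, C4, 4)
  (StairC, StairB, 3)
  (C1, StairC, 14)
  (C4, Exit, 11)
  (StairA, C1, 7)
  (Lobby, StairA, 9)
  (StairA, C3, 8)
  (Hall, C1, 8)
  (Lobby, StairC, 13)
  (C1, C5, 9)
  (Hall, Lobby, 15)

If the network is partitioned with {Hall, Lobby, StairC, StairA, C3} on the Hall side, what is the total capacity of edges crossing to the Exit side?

Edges leaving {Hall, Lobby, StairC, StairA, C3}: Hall→C1 (8), StairC→C4 (15), StairC→StairB (3), StairA→C1 (7), C3→Exit (9).
Cut capacity = 8 + 15 + 3 + 7 + 9 = 42.

42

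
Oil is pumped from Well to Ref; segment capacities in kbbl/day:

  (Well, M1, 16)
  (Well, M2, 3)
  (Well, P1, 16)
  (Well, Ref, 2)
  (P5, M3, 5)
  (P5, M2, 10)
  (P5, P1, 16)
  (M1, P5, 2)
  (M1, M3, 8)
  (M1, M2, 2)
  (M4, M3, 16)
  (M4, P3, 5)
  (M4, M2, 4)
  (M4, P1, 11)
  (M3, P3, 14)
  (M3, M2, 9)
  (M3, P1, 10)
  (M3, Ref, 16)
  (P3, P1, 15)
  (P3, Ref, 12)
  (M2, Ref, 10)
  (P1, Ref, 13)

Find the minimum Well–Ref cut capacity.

30

Augment Well→Ref: bottleneck 2, flow now 2.
Augment Well→M2→Ref: bottleneck 3, flow now 5.
Augment Well→P1→Ref: bottleneck 13, flow now 18.
Augment Well→M1→M3→Ref: bottleneck 8, flow now 26.
Augment Well→M1→M2→Ref: bottleneck 2, flow now 28.
Augment Well→M1→P5→M3→Ref: bottleneck 2, flow now 30.
No augmenting path remains; maximum flow = 30.
By max-flow min-cut, the minimum cut capacity equals the max flow.
In the residual graph, reachable from Well: {Well, M1, P1}.
Min-cut edges: Well→M2 (3), Well→Ref (2), M1→P5 (2), M1→M3 (8), M1→M2 (2), P1→Ref (13); capacity 3 + 2 + 2 + 8 + 2 + 13 = 30.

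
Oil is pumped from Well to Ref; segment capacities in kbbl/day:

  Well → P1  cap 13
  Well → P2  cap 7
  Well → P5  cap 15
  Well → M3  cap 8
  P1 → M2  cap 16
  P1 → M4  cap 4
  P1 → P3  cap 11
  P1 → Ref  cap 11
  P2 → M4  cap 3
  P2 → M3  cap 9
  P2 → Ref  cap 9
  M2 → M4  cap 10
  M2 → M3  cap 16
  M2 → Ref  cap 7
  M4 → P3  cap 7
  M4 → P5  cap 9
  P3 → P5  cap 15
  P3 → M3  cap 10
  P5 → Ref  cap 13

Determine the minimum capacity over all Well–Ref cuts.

Augment Well→P1→Ref: bottleneck 11, flow now 11.
Augment Well→P2→Ref: bottleneck 7, flow now 18.
Augment Well→P5→Ref: bottleneck 13, flow now 31.
Augment Well→P1→M2→Ref: bottleneck 2, flow now 33.
No augmenting path remains; maximum flow = 33.
By max-flow min-cut, the minimum cut capacity equals the max flow.
In the residual graph, reachable from Well: {Well, P5, M3}.
Min-cut edges: Well→P1 (13), Well→P2 (7), P5→Ref (13); capacity 13 + 7 + 13 = 33.

33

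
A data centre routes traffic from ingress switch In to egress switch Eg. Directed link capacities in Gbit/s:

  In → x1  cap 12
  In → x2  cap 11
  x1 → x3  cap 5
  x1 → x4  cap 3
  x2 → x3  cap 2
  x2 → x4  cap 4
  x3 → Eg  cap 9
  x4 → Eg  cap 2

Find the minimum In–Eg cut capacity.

9

Augment In→x1→x3→Eg: bottleneck 5, flow now 5.
Augment In→x1→x4→Eg: bottleneck 2, flow now 7.
Augment In→x2→x3→Eg: bottleneck 2, flow now 9.
No augmenting path remains; maximum flow = 9.
By max-flow min-cut, the minimum cut capacity equals the max flow.
In the residual graph, reachable from In: {In, x1, x2, x4}.
Min-cut edges: x1→x3 (5), x2→x3 (2), x4→Eg (2); capacity 5 + 2 + 2 = 9.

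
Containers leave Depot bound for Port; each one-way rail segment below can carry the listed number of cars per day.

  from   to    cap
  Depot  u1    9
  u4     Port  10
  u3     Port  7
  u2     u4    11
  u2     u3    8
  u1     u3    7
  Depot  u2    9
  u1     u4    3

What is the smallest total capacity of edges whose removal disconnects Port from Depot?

Augment Depot→u1→u3→Port: bottleneck 7, flow now 7.
Augment Depot→u1→u4→Port: bottleneck 2, flow now 9.
Augment Depot→u2→u4→Port: bottleneck 8, flow now 17.
No augmenting path remains; maximum flow = 17.
By max-flow min-cut, the minimum cut capacity equals the max flow.
In the residual graph, reachable from Depot: {Depot, u1, u2, u3, u4}.
Min-cut edges: u3→Port (7), u4→Port (10); capacity 7 + 10 = 17.

17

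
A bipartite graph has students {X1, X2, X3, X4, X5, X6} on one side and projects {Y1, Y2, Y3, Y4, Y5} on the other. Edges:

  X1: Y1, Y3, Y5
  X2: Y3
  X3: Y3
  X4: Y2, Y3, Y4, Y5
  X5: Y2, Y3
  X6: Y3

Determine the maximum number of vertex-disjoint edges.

4

Unit-capacity flow: source→left, listed edges, right→sink; max matching = max flow.
Augmenting path X1→Y1 (+1); matched 1.
Augmenting path X2→Y3 (+1); matched 2.
Augmenting path X4→Y2 (+1); matched 3.
Augmenting path X5→Y2→X4→Y4 (+1); matched 4.
No augmenting path remains; maximum matching = 4.
König certificate: {X1, X4, X5, Y3} is a vertex cover of size 4 (every listed pair touches it), so no matching can be larger.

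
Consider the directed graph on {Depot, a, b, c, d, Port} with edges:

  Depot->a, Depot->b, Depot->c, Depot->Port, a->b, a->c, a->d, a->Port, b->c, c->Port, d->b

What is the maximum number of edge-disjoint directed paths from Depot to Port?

Assign every edge capacity 1; by Menger, the answer equals the max flow.
Path Depot→Port (+1); total 1.
Path Depot→a→Port (+1); total 2.
Path Depot→c→Port (+1); total 3.
No residual Depot→Port path; max flow = 3.
Certifying cut of size 3: {Depot→Port, Depot→a, c→Port}.

3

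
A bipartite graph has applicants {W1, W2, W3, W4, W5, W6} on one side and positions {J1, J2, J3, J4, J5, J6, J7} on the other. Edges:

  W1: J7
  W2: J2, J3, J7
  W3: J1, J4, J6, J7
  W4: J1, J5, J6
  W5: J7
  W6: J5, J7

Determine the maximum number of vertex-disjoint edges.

5

Unit-capacity flow: source→left, listed edges, right→sink; max matching = max flow.
Augmenting path W1→J7 (+1); matched 1.
Augmenting path W2→J2 (+1); matched 2.
Augmenting path W3→J1 (+1); matched 3.
Augmenting path W4→J5 (+1); matched 4.
Augmenting path W6→J5→W4→J6 (+1); matched 5.
No augmenting path remains; maximum matching = 5.
König certificate: {W2, W3, W4, W6, J7} is a vertex cover of size 5 (every listed pair touches it), so no matching can be larger.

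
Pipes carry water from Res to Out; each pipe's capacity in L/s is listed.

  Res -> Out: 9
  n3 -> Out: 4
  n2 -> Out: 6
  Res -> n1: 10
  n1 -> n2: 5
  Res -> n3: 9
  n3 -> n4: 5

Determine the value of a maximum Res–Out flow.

18

Augment Res→Out: bottleneck 9, flow now 9.
Augment Res→n3→Out: bottleneck 4, flow now 13.
Augment Res→n1→n2→Out: bottleneck 5, flow now 18.
No augmenting path remains; maximum flow = 18.
In the residual graph, reachable from Res: {Res, n1, n3, n4}.
Min-cut edges: Res→Out (9), n1→n2 (5), n3→Out (4); capacity 9 + 5 + 4 = 18.
This cut is saturated, so no flow can exceed 18.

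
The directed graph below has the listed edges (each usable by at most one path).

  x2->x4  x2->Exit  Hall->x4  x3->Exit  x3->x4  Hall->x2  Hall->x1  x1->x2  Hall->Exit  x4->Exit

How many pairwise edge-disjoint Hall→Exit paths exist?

3

Assign every edge capacity 1; by Menger, the answer equals the max flow.
Path Hall→Exit (+1); total 1.
Path Hall→x2→Exit (+1); total 2.
Path Hall→x4→Exit (+1); total 3.
No residual Hall→Exit path; max flow = 3.
Certifying cut of size 3: {Hall→Exit, x2→Exit, x4→Exit}.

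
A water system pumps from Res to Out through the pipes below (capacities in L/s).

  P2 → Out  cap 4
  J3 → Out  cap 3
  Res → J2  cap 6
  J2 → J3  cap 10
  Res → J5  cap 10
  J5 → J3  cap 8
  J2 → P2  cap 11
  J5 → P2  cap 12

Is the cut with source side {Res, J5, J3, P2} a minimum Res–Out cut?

No — its capacity is 13, but the minimum cut has capacity 7.

Given cut capacity: 6 + 3 + 4 = 13.
Augment Res→J2→J3→Out: bottleneck 3, flow now 3.
Augment Res→J2→P2→Out: bottleneck 3, flow now 6.
Augment Res→J5→P2→Out: bottleneck 1, flow now 7.
No augmenting path remains; maximum flow = 7.
In the residual graph, reachable from Res: {Res, J2, J5, J3, P2}.
Min-cut edges: J3→Out (3), P2→Out (4); capacity 3 + 4 = 7.
Cut capacity 13 exceeds the max flow 7, so it is not minimum.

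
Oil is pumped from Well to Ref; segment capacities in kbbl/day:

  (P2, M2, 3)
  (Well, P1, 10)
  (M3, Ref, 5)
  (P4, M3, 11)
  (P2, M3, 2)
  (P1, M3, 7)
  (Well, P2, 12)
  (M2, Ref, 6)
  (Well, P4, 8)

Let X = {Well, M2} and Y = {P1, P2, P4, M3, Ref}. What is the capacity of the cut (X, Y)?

Edges leaving {Well, M2}: Well→P1 (10), Well→P2 (12), Well→P4 (8), M2→Ref (6).
Cut capacity = 10 + 12 + 8 + 6 = 36.

36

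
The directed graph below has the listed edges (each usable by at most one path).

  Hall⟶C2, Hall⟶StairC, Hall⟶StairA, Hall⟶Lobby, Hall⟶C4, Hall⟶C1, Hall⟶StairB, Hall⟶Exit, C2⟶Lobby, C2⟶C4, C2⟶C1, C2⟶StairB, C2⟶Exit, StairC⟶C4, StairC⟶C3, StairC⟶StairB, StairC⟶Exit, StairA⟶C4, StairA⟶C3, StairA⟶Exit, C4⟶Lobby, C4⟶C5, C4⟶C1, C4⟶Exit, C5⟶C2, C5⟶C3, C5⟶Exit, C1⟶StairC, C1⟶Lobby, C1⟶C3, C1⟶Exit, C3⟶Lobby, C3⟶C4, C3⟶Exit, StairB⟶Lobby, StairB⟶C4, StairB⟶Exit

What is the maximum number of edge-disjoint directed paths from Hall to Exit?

7

Assign every edge capacity 1; by Menger, the answer equals the max flow.
Path Hall→Exit (+1); total 1.
Path Hall→C2→Exit (+1); total 2.
Path Hall→StairC→Exit (+1); total 3.
Path Hall→StairA→Exit (+1); total 4.
Path Hall→C4→Exit (+1); total 5.
Path Hall→C1→Exit (+1); total 6.
Path Hall→StairB→Exit (+1); total 7.
No residual Hall→Exit path; max flow = 7.
Certifying cut of size 7: {Hall→C1, Hall→C2, Hall→C4, Hall→Exit, Hall→StairA, Hall→StairB, Hall→StairC}.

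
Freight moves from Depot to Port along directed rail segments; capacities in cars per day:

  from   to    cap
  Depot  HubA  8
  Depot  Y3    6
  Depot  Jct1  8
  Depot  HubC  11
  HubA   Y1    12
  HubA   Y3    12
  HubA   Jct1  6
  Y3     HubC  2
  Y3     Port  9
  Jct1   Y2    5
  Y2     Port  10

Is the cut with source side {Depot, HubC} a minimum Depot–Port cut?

No — its capacity is 22, but the minimum cut has capacity 14.

Given cut capacity: 8 + 6 + 8 = 22.
Augment Depot→Y3→Port: bottleneck 6, flow now 6.
Augment Depot→HubA→Y3→Port: bottleneck 3, flow now 9.
Augment Depot→Jct1→Y2→Port: bottleneck 5, flow now 14.
No augmenting path remains; maximum flow = 14.
In the residual graph, reachable from Depot: {Depot, HubA, Y1, Y3, Jct1, HubC}.
Min-cut edges: Y3→Port (9), Jct1→Y2 (5); capacity 9 + 5 = 14.
Cut capacity 22 exceeds the max flow 14, so it is not minimum.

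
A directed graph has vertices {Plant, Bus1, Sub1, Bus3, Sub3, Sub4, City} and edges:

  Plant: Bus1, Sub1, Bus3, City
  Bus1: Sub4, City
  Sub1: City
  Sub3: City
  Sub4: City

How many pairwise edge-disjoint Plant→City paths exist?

3

Assign every edge capacity 1; by Menger, the answer equals the max flow.
Path Plant→City (+1); total 1.
Path Plant→Bus1→City (+1); total 2.
Path Plant→Sub1→City (+1); total 3.
No residual Plant→City path; max flow = 3.
Certifying cut of size 3: {Plant→Bus1, Plant→City, Plant→Sub1}.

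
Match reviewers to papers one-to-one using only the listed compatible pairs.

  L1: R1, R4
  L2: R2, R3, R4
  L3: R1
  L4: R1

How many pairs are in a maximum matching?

Unit-capacity flow: source→left, listed edges, right→sink; max matching = max flow.
Augmenting path L1→R1 (+1); matched 1.
Augmenting path L2→R2 (+1); matched 2.
Augmenting path L3→R1→L1→R4 (+1); matched 3.
No augmenting path remains; maximum matching = 3.
König certificate: {L1, L2, R1} is a vertex cover of size 3 (every listed pair touches it), so no matching can be larger.

3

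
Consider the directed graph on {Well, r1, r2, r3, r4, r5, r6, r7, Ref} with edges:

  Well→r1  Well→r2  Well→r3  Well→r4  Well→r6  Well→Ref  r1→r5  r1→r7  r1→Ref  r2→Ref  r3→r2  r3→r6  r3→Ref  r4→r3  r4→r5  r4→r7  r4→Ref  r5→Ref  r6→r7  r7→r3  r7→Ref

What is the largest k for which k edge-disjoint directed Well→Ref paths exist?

6

Assign every edge capacity 1; by Menger, the answer equals the max flow.
Path Well→Ref (+1); total 1.
Path Well→r1→Ref (+1); total 2.
Path Well→r2→Ref (+1); total 3.
Path Well→r3→Ref (+1); total 4.
Path Well→r4→Ref (+1); total 5.
Path Well→r6→r7→Ref (+1); total 6.
No residual Well→Ref path; max flow = 6.
Certifying cut of size 6: {Well→Ref, Well→r1, Well→r2, Well→r3, Well→r4, Well→r6}.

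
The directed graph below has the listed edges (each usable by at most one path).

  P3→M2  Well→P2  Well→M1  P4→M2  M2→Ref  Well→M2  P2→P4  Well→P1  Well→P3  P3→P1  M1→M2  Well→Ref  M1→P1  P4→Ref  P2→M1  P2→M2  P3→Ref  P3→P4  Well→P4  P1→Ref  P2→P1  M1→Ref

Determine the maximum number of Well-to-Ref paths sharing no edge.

Assign every edge capacity 1; by Menger, the answer equals the max flow.
Path Well→Ref (+1); total 1.
Path Well→M1→Ref (+1); total 2.
Path Well→P3→Ref (+1); total 3.
Path Well→P4→Ref (+1); total 4.
Path Well→M2→Ref (+1); total 5.
Path Well→P1→Ref (+1); total 6.
No residual Well→Ref path; max flow = 6.
Certifying cut of size 6: {M1→Ref, M2→Ref, P1→Ref, P4→Ref, Well→P3, Well→Ref}.

6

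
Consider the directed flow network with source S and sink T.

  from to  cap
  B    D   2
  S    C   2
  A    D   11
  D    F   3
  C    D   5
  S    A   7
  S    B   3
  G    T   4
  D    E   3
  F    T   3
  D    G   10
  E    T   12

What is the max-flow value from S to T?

Augment S→A→D→E→T: bottleneck 3, flow now 3.
Augment S→A→D→F→T: bottleneck 3, flow now 6.
Augment S→A→D→G→T: bottleneck 1, flow now 7.
Augment S→B→D→G→T: bottleneck 2, flow now 9.
Augment S→C→D→G→T: bottleneck 1, flow now 10.
No augmenting path remains; maximum flow = 10.
In the residual graph, reachable from S: {S, A, B, C, D, G}.
Min-cut edges: D→E (3), D→F (3), G→T (4); capacity 3 + 3 + 4 = 10.
This cut is saturated, so no flow can exceed 10.

10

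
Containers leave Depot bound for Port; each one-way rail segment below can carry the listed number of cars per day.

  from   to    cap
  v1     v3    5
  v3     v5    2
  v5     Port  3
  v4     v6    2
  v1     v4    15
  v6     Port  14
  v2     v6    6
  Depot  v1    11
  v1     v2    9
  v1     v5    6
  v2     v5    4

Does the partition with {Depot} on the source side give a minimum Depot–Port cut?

Yes — it is a minimum cut (capacity 11).

Given cut capacity: 11 = 11.
Augment Depot→v1→v5→Port: bottleneck 3, flow now 3.
Augment Depot→v1→v2→v6→Port: bottleneck 6, flow now 9.
Augment Depot→v1→v4→v6→Port: bottleneck 2, flow now 11.
No augmenting path remains; maximum flow = 11.
Cut capacity 11 equals the max flow, so it is a minimum cut.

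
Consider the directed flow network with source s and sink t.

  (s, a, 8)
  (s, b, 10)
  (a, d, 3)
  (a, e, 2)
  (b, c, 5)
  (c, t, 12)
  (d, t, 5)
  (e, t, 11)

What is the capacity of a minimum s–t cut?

Augment s→a→d→t: bottleneck 3, flow now 3.
Augment s→a→e→t: bottleneck 2, flow now 5.
Augment s→b→c→t: bottleneck 5, flow now 10.
No augmenting path remains; maximum flow = 10.
By max-flow min-cut, the minimum cut capacity equals the max flow.
In the residual graph, reachable from s: {s, a, b}.
Min-cut edges: a→d (3), a→e (2), b→c (5); capacity 3 + 2 + 5 = 10.

10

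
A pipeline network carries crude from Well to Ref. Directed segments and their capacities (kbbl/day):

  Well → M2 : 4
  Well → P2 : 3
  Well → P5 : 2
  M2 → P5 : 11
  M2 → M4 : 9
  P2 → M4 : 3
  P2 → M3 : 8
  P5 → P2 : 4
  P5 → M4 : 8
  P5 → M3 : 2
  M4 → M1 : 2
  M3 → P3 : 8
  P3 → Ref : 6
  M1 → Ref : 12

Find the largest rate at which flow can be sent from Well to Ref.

Augment Well→M2→M4→M1→Ref: bottleneck 2, flow now 2.
Augment Well→P2→M3→P3→Ref: bottleneck 3, flow now 5.
Augment Well→P5→M3→P3→Ref: bottleneck 2, flow now 7.
Augment Well→M2→P5→P2→M3→P3→Ref: bottleneck 1, flow now 8.
No augmenting path remains; maximum flow = 8.
In the residual graph, reachable from Well: {Well, M2, P2, P5, M4, M3, P3}.
Min-cut edges: M4→M1 (2), P3→Ref (6); capacity 2 + 6 = 8.
This cut is saturated, so no flow can exceed 8.

8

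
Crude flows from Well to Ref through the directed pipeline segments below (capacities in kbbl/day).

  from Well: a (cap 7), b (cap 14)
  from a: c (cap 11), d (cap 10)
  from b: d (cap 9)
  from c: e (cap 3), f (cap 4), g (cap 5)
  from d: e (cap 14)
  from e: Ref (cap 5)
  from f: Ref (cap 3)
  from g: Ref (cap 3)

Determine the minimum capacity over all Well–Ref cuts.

11

Augment Well→a→c→e→Ref: bottleneck 3, flow now 3.
Augment Well→a→c→f→Ref: bottleneck 3, flow now 6.
Augment Well→a→c→g→Ref: bottleneck 1, flow now 7.
Augment Well→b→d→e→Ref: bottleneck 2, flow now 9.
Augment Well→b→d→e→c→g→Ref: bottleneck 2, flow now 11. (uses reverse residual edge)
No augmenting path remains; maximum flow = 11.
By max-flow min-cut, the minimum cut capacity equals the max flow.
In the residual graph, reachable from Well: {Well, a, b, c, d, e, f, g}.
Min-cut edges: e→Ref (5), f→Ref (3), g→Ref (3); capacity 5 + 3 + 3 = 11.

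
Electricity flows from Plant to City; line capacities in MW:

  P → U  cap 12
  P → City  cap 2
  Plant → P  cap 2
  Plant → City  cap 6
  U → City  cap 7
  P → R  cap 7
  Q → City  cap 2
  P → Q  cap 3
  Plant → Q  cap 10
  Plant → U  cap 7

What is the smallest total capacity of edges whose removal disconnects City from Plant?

17

Augment Plant→City: bottleneck 6, flow now 6.
Augment Plant→P→City: bottleneck 2, flow now 8.
Augment Plant→Q→City: bottleneck 2, flow now 10.
Augment Plant→U→City: bottleneck 7, flow now 17.
No augmenting path remains; maximum flow = 17.
By max-flow min-cut, the minimum cut capacity equals the max flow.
In the residual graph, reachable from Plant: {Plant, Q}.
Min-cut edges: Plant→P (2), Plant→U (7), Plant→City (6), Q→City (2); capacity 2 + 7 + 6 + 2 = 17.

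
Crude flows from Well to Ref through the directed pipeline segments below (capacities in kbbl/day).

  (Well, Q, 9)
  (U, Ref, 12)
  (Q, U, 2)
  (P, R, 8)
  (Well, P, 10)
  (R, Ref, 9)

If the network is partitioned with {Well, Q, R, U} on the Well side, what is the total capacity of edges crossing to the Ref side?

31

Edges leaving {Well, Q, R, U}: Well→P (10), R→Ref (9), U→Ref (12).
Cut capacity = 10 + 9 + 12 = 31.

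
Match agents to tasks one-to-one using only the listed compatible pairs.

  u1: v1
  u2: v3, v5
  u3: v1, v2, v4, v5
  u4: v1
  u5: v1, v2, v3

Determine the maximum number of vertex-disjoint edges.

4

Unit-capacity flow: source→left, listed edges, right→sink; max matching = max flow.
Augmenting path u1→v1 (+1); matched 1.
Augmenting path u2→v3 (+1); matched 2.
Augmenting path u3→v2 (+1); matched 3.
Augmenting path u5→v2→u3→v4 (+1); matched 4.
No augmenting path remains; maximum matching = 4.
König certificate: {u2, u3, u5, v1} is a vertex cover of size 4 (every listed pair touches it), so no matching can be larger.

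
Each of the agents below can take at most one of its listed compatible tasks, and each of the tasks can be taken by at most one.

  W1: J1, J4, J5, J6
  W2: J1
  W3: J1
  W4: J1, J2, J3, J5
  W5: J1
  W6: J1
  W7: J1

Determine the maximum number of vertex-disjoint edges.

Unit-capacity flow: source→left, listed edges, right→sink; max matching = max flow.
Augmenting path W1→J1 (+1); matched 1.
Augmenting path W4→J2 (+1); matched 2.
Augmenting path W2→J1→W1→J4 (+1); matched 3.
No augmenting path remains; maximum matching = 3.
König certificate: {W1, W4, J1} is a vertex cover of size 3 (every listed pair touches it), so no matching can be larger.

3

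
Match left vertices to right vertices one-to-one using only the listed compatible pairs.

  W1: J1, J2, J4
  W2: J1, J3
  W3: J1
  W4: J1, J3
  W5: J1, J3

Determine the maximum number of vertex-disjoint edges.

3

Unit-capacity flow: source→left, listed edges, right→sink; max matching = max flow.
Augmenting path W1→J1 (+1); matched 1.
Augmenting path W2→J3 (+1); matched 2.
Augmenting path W3→J1→W1→J2 (+1); matched 3.
No augmenting path remains; maximum matching = 3.
König certificate: {W1, J1, J3} is a vertex cover of size 3 (every listed pair touches it), so no matching can be larger.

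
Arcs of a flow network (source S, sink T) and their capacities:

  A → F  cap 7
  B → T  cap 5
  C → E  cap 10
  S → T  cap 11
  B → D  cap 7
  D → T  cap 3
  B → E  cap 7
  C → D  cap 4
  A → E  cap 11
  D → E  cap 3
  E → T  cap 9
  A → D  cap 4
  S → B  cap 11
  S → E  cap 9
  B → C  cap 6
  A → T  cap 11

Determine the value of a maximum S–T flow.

Augment S→T: bottleneck 11, flow now 11.
Augment S→B→T: bottleneck 5, flow now 16.
Augment S→E→T: bottleneck 9, flow now 25.
Augment S→B→D→T: bottleneck 3, flow now 28.
No augmenting path remains; maximum flow = 28.
In the residual graph, reachable from S: {S, B, C, D, E}.
Min-cut edges: S→T (11), B→T (5), D→T (3), E→T (9); capacity 11 + 5 + 3 + 9 = 28.
This cut is saturated, so no flow can exceed 28.

28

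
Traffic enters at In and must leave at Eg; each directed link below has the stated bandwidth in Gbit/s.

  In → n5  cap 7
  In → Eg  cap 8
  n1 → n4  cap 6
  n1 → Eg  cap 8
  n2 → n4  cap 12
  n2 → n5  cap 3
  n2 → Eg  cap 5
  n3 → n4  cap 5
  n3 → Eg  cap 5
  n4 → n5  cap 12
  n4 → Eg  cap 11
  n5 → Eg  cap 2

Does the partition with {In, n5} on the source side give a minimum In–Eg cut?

Yes — it is a minimum cut (capacity 10).

Given cut capacity: 8 + 2 = 10.
Augment In→Eg: bottleneck 8, flow now 8.
Augment In→n5→Eg: bottleneck 2, flow now 10.
No augmenting path remains; maximum flow = 10.
Cut capacity 10 equals the max flow, so it is a minimum cut.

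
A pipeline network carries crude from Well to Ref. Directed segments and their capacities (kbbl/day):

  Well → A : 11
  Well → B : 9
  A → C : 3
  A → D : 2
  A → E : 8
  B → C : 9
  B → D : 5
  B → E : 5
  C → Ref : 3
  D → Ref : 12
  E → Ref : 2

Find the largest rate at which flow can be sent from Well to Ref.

Augment Well→A→C→Ref: bottleneck 3, flow now 3.
Augment Well→A→D→Ref: bottleneck 2, flow now 5.
Augment Well→A→E→Ref: bottleneck 2, flow now 7.
Augment Well→B→D→Ref: bottleneck 5, flow now 12.
No augmenting path remains; maximum flow = 12.
In the residual graph, reachable from Well: {Well, A, B, C, E}.
Min-cut edges: A→D (2), B→D (5), C→Ref (3), E→Ref (2); capacity 2 + 5 + 3 + 2 = 12.
This cut is saturated, so no flow can exceed 12.

12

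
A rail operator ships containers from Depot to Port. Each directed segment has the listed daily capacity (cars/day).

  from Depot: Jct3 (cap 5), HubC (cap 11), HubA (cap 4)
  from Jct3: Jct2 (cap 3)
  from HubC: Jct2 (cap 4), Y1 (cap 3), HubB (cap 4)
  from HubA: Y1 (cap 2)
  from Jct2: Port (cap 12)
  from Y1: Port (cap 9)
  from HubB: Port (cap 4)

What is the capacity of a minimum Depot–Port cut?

Augment Depot→Jct3→Jct2→Port: bottleneck 3, flow now 3.
Augment Depot→HubC→Jct2→Port: bottleneck 4, flow now 7.
Augment Depot→HubC→Y1→Port: bottleneck 3, flow now 10.
Augment Depot→HubC→HubB→Port: bottleneck 4, flow now 14.
Augment Depot→HubA→Y1→Port: bottleneck 2, flow now 16.
No augmenting path remains; maximum flow = 16.
By max-flow min-cut, the minimum cut capacity equals the max flow.
In the residual graph, reachable from Depot: {Depot, Jct3, HubA}.
Min-cut edges: Depot→HubC (11), Jct3→Jct2 (3), HubA→Y1 (2); capacity 11 + 3 + 2 = 16.

16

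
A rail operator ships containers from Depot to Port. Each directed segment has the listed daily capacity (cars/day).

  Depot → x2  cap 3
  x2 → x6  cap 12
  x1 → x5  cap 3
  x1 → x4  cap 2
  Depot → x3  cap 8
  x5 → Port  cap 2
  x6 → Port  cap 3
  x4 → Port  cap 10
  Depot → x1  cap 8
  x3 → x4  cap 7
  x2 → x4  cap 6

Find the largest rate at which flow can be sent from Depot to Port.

Augment Depot→x1→x4→Port: bottleneck 2, flow now 2.
Augment Depot→x1→x5→Port: bottleneck 2, flow now 4.
Augment Depot→x2→x4→Port: bottleneck 3, flow now 7.
Augment Depot→x3→x4→Port: bottleneck 5, flow now 12.
Augment Depot→x3→x4→x2→x6→Port: bottleneck 2, flow now 14. (uses reverse residual edge)
No augmenting path remains; maximum flow = 14.
In the residual graph, reachable from Depot: {Depot, x1, x3, x5}.
Min-cut edges: Depot→x2 (3), x1→x4 (2), x3→x4 (7), x5→Port (2); capacity 3 + 2 + 7 + 2 = 14.
This cut is saturated, so no flow can exceed 14.

14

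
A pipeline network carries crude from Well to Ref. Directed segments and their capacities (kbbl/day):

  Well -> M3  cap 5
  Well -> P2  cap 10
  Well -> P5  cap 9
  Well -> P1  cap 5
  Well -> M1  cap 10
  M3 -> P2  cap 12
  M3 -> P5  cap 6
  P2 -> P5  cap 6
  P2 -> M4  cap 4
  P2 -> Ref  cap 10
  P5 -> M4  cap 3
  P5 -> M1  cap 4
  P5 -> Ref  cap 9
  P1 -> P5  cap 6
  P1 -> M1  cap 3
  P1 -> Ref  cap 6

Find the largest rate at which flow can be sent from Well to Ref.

24

Augment Well→P2→Ref: bottleneck 10, flow now 10.
Augment Well→P5→Ref: bottleneck 9, flow now 19.
Augment Well→P1→Ref: bottleneck 5, flow now 24.
No augmenting path remains; maximum flow = 24.
In the residual graph, reachable from Well: {Well, M3, P2, P5, M4, M1}.
Min-cut edges: Well→P1 (5), P2→Ref (10), P5→Ref (9); capacity 5 + 10 + 9 = 24.
This cut is saturated, so no flow can exceed 24.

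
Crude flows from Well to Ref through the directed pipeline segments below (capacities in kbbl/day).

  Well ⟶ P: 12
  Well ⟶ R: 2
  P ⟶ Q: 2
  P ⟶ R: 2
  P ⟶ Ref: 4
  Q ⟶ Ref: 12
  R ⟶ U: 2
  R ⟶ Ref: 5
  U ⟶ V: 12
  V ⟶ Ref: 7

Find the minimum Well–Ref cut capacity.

10

Augment Well→P→Ref: bottleneck 4, flow now 4.
Augment Well→R→Ref: bottleneck 2, flow now 6.
Augment Well→P→Q→Ref: bottleneck 2, flow now 8.
Augment Well→P→R→Ref: bottleneck 2, flow now 10.
No augmenting path remains; maximum flow = 10.
By max-flow min-cut, the minimum cut capacity equals the max flow.
In the residual graph, reachable from Well: {Well, P}.
Min-cut edges: Well→R (2), P→Q (2), P→R (2), P→Ref (4); capacity 2 + 2 + 2 + 4 = 10.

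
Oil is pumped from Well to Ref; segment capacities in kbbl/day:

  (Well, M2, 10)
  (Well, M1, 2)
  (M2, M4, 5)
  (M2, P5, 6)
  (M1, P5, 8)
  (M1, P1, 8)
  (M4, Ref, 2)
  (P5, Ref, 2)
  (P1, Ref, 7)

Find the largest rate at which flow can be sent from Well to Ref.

Augment Well→M2→M4→Ref: bottleneck 2, flow now 2.
Augment Well→M2→P5→Ref: bottleneck 2, flow now 4.
Augment Well→M1→P1→Ref: bottleneck 2, flow now 6.
No augmenting path remains; maximum flow = 6.
In the residual graph, reachable from Well: {Well, M2, M4, P5}.
Min-cut edges: Well→M1 (2), M4→Ref (2), P5→Ref (2); capacity 2 + 2 + 2 = 6.
This cut is saturated, so no flow can exceed 6.

6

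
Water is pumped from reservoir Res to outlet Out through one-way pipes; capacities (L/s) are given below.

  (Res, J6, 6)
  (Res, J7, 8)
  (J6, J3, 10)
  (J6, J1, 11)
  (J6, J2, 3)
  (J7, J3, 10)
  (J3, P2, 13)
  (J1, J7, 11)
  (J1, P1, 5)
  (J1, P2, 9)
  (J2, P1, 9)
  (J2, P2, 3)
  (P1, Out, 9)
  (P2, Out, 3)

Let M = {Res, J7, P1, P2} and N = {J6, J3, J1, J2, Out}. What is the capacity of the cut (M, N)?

Edges leaving {Res, J7, P1, P2}: Res→J6 (6), J7→J3 (10), P1→Out (9), P2→Out (3).
Cut capacity = 6 + 10 + 9 + 3 = 28.

28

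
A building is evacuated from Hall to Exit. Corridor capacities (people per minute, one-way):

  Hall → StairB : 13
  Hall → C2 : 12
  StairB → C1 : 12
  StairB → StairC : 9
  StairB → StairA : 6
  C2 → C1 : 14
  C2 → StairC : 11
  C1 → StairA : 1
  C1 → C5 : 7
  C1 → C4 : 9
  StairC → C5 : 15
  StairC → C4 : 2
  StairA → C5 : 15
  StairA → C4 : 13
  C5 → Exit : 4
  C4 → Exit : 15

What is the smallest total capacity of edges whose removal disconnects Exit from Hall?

19

Augment Hall→StairB→C1→C5→Exit: bottleneck 4, flow now 4.
Augment Hall→StairB→C1→C4→Exit: bottleneck 8, flow now 12.
Augment Hall→StairB→StairC→C4→Exit: bottleneck 1, flow now 13.
Augment Hall→C2→C1→C4→Exit: bottleneck 1, flow now 14.
Augment Hall→C2→StairC→C4→Exit: bottleneck 1, flow now 15.
Augment Hall→C2→C1→StairA→C4→Exit: bottleneck 1, flow now 16.
Augment Hall→C2→C1→StairB→StairA→C4→Exit: bottleneck 3, flow now 19. (uses reverse residual edge)
No augmenting path remains; maximum flow = 19.
By max-flow min-cut, the minimum cut capacity equals the max flow.
In the residual graph, reachable from Hall: {Hall, StairB, C2, C1, StairC, StairA, C5, C4}.
Min-cut edges: C5→Exit (4), C4→Exit (15); capacity 4 + 15 = 19.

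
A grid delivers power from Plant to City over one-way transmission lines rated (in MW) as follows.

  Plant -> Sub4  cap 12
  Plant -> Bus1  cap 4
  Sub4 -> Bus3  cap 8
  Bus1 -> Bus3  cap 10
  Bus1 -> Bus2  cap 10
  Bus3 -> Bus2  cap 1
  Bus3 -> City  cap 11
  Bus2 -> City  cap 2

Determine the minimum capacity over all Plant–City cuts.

Augment Plant→Sub4→Bus3→City: bottleneck 8, flow now 8.
Augment Plant→Bus1→Bus3→City: bottleneck 3, flow now 11.
Augment Plant→Bus1→Bus2→City: bottleneck 1, flow now 12.
No augmenting path remains; maximum flow = 12.
By max-flow min-cut, the minimum cut capacity equals the max flow.
In the residual graph, reachable from Plant: {Plant, Sub4}.
Min-cut edges: Plant→Bus1 (4), Sub4→Bus3 (8); capacity 4 + 8 = 12.

12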